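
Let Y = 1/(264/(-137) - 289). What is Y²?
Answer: 18769/1588580449 ≈ 1.1815e-5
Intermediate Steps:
Y = -137/39857 (Y = 1/(264*(-1/137) - 289) = 1/(-264/137 - 289) = 1/(-39857/137) = -137/39857 ≈ -0.0034373)
Y² = (-137/39857)² = 18769/1588580449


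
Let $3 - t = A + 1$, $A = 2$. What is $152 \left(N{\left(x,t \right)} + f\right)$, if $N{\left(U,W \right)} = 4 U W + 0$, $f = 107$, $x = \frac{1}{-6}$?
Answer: $16264$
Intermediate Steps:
$x = - \frac{1}{6} \approx -0.16667$
$t = 0$ ($t = 3 - \left(2 + 1\right) = 3 - 3 = 0$)
$N{\left(U,W \right)} = 4 U W$ ($N{\left(U,W \right)} = 4 U W + 0 = 4 U W$)
$152 \left(N{\left(x,t \right)} + f\right) = 152 \left(4 \left(- \frac{1}{6}\right) 0 + 107\right) = 152 \left(0 + 107\right) = 152 \cdot 107 = 16264$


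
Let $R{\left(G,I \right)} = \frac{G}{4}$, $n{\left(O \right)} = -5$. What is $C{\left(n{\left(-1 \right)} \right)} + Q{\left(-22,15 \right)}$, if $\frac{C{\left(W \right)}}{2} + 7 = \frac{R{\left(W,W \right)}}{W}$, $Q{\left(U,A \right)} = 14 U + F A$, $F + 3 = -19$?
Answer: $- \frac{1303}{2} \approx -651.5$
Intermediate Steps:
$F = -22$ ($F = -3 - 19 = -22$)
$R{\left(G,I \right)} = \frac{G}{4}$ ($R{\left(G,I \right)} = G \frac{1}{4} = \frac{G}{4}$)
$Q{\left(U,A \right)} = - 22 A + 14 U$ ($Q{\left(U,A \right)} = 14 U - 22 A = - 22 A + 14 U$)
$C{\left(W \right)} = - \frac{27}{2}$ ($C{\left(W \right)} = -14 + 2 \frac{\frac{1}{4} W}{W} = -14 + 2 \cdot \frac{1}{4} = -14 + \frac{1}{2} = - \frac{27}{2}$)
$C{\left(n{\left(-1 \right)} \right)} + Q{\left(-22,15 \right)} = - \frac{27}{2} + \left(\left(-22\right) 15 + 14 \left(-22\right)\right) = - \frac{27}{2} - 638 = - \frac{1303}{2}$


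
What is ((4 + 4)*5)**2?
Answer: 1600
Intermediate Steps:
((4 + 4)*5)**2 = (8*5)**2 = 40**2 = 1600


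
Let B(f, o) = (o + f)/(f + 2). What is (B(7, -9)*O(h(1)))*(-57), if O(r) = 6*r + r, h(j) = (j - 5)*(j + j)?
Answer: -2128/3 ≈ -709.33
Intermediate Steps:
B(f, o) = (f + o)/(2 + f)
h(j) = 2*j*(-5 + j) (h(j) = (-5 + j)*(2*j) = 2*j*(-5 + j))
O(r) = 7*r
(B(7, -9)*O(h(1)))*(-57) = (((7 - 9)/(2 + 7))*(7*(2*1*(-5 + 1))))*(-57) = ((-2/9)*(7*(2*1*(-4))))*(-57) = (((⅑)*(-2))*(7*(-8)))*(-57) = -2/9*(-56)*(-57) = (112/9)*(-57) = -2128/3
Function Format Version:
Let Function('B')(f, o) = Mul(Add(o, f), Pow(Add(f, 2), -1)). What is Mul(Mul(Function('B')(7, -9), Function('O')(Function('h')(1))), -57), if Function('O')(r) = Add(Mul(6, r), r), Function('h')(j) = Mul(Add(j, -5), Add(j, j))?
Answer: Rational(-2128, 3) ≈ -709.33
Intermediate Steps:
Function('B')(f, o) = Mul(Pow(Add(2, f), -1), Add(f, o)) (Function('B')(f, o) = Mul(Add(f, o), Pow(Add(2, f), -1)) = Mul(Pow(Add(2, f), -1), Add(f, o)))
Function('h')(j) = Mul(2, j, Add(-5, j)) (Function('h')(j) = Mul(Add(-5, j), Mul(2, j)) = Mul(2, j, Add(-5, j)))
Function('O')(r) = Mul(7, r)
Mul(Mul(Function('B')(7, -9), Function('O')(Function('h')(1))), -57) = Mul(Mul(Mul(Pow(Add(2, 7), -1), Add(7, -9)), Mul(7, Mul(2, 1, Add(-5, 1)))), -57) = Mul(Mul(Mul(Pow(9, -1), -2), Mul(7, Mul(2, 1, -4))), -57) = Mul(Mul(Mul(Rational(1, 9), -2), Mul(7, -8)), -57) = Mul(Mul(Rational(-2, 9), -56), -57) = Mul(Rational(112, 9), -57) = Rational(-2128, 3)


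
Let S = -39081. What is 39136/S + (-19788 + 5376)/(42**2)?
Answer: -2509013/273567 ≈ -9.1715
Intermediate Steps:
39136/S + (-19788 + 5376)/(42**2) = 39136/(-39081) + (-19788 + 5376)/(42**2) = 39136*(-1/39081) - 14412/1764 = -39136/39081 - 14412*1/1764 = -39136/39081 - 1201/147 = -2509013/273567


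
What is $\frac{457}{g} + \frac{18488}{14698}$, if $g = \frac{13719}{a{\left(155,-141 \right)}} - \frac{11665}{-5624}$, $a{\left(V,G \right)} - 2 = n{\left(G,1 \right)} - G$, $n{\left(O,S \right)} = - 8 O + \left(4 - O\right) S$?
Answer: $\frac{575240772232}{14341771923} \approx 40.109$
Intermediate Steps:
$n{\left(O,S \right)} = - 8 O + S \left(4 - O\right)$
$a{\left(V,G \right)} = 6 - 10 G$ ($a{\left(V,G \right)} = 2 - \left(-4 + 9 G + G 1\right) = 2 - \left(-4 + 10 G\right) = 6 - 10 G$)
$g = \frac{1951527}{165908}$ ($g = \frac{13719}{6 - -1410} - \frac{11665}{-5624} = \frac{13719}{6 + 1410} - - \frac{11665}{5624} = \frac{13719}{1416} + \frac{11665}{5624} = 13719 \cdot \frac{1}{1416} + \frac{11665}{5624} = \frac{4573}{472} + \frac{11665}{5624} = \frac{1951527}{165908} \approx 11.763$)
$\frac{457}{g} + \frac{18488}{14698} = \frac{457}{\frac{1951527}{165908}} + \frac{18488}{14698} = 457 \cdot \frac{165908}{1951527} + 18488 \cdot \frac{1}{14698} = \frac{75819956}{1951527} + \frac{9244}{7349} = \frac{575240772232}{14341771923}$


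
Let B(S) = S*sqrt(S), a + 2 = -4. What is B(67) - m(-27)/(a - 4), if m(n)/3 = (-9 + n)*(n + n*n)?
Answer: -37908/5 + 67*sqrt(67) ≈ -7033.2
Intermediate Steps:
a = -6 (a = -2 - 4 = -6)
B(S) = S**(3/2)
m(n) = 3*(-9 + n)*(n + n**2) (m(n) = 3*((-9 + n)*(n + n*n)) = 3*((-9 + n)*(n + n**2)) = 3*(-9 + n)*(n + n**2))
B(67) - m(-27)/(a - 4) = 67**(3/2) - 3*(-27)*(-9 + (-27)**2 - 8*(-27))/(-6 - 4) = 67*sqrt(67) - 3*(-27)*(-9 + 729 + 216)/(-10) = 67*sqrt(67) - (-1)*3*(-27)*936/10 = 67*sqrt(67) - (-1)*(-75816)/10 = 67*sqrt(67) - 1*37908/5 = 67*sqrt(67) - 37908/5 = -37908/5 + 67*sqrt(67)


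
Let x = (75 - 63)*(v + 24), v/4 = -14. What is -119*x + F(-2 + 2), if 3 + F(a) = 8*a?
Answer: 45693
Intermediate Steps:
v = -56 (v = 4*(-14) = -56)
F(a) = -3 + 8*a
x = -384 (x = (75 - 63)*(-56 + 24) = 12*(-32) = -384)
-119*x + F(-2 + 2) = -119*(-384) + (-3 + 8*(-2 + 2)) = 45696 + (-3 + 8*0) = 45696 + (-3 + 0) = 45696 - 3 = 45693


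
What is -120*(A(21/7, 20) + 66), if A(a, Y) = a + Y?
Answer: -10680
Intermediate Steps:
A(a, Y) = Y + a
-120*(A(21/7, 20) + 66) = -120*((20 + 21/7) + 66) = -120*((20 + 21*(⅐)) + 66) = -120*((20 + 3) + 66) = -120*(23 + 66) = -120*89 = -10680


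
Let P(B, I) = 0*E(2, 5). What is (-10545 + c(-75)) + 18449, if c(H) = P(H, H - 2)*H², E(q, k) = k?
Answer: 7904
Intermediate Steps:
P(B, I) = 0 (P(B, I) = 0*5 = 0)
c(H) = 0 (c(H) = 0*H² = 0)
(-10545 + c(-75)) + 18449 = (-10545 + 0) + 18449 = -10545 + 18449 = 7904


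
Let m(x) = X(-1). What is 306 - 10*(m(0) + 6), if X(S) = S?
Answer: 256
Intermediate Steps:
m(x) = -1
306 - 10*(m(0) + 6) = 306 - 10*(-1 + 6) = 306 - 10*5 = 306 - 1*50 = 306 - 50 = 256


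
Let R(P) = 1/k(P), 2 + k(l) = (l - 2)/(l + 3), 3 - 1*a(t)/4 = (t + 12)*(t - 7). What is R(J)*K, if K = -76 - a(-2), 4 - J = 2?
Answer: 224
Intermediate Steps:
a(t) = 12 - 4*(-7 + t)*(12 + t) (a(t) = 12 - 4*(t + 12)*(t - 7) = 12 - 4*(12 + t)*(-7 + t) = 12 - 4*(-7 + t)*(12 + t))
J = 2 (J = 4 - 1*2 = 4 - 2 = 2)
k(l) = -2 + (-2 + l)/(3 + l) (k(l) = -2 + (l - 2)/(l + 3) = -2 + (-2 + l)/(3 + l))
K = -448 (K = -76 - (348 - 20*(-2) - 4*(-2)²) = -76 - (348 + 40 - 4*4) = -76 - (348 + 40 - 16) = -76 - 1*372 = -76 - 372 = -448)
R(P) = (3 + P)/(-8 - P) (R(P) = 1/((-8 - P)/(3 + P)) = (3 + P)/(-8 - P))
R(J)*K = ((-3 - 1*2)/(8 + 2))*(-448) = ((-3 - 2)/10)*(-448) = ((⅒)*(-5))*(-448) = -½*(-448) = 224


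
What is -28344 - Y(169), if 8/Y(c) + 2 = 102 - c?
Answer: -1955728/69 ≈ -28344.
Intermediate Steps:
Y(c) = 8/(100 - c) (Y(c) = 8/(-2 + (102 - c)) = 8/(100 - c))
-28344 - Y(169) = -28344 - (-8)/(-100 + 169) = -28344 - (-8)/69 = -28344 - 1*(-8/69) = -28344 + 8/69 = -1955728/69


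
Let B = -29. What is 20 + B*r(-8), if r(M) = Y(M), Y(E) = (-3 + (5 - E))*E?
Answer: 2340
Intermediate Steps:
Y(E) = E*(2 - E) (Y(E) = (2 - E)*E = E*(2 - E))
r(M) = M*(2 - M)
20 + B*r(-8) = 20 - (-232)*(2 - 1*(-8)) = 20 - (-232)*(2 + 8) = 20 - (-232)*10 = 20 - 29*(-80) = 20 + 2320 = 2340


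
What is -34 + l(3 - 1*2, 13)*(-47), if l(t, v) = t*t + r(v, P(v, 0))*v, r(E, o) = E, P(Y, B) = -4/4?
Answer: -8024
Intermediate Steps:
P(Y, B) = -1 (P(Y, B) = -4*¼ = -1)
l(t, v) = t² + v² (l(t, v) = t*t + v*v = t² + v²)
-34 + l(3 - 1*2, 13)*(-47) = -34 + ((3 - 1*2)² + 13²)*(-47) = -34 + ((3 - 2)² + 169)*(-47) = -34 + (1² + 169)*(-47) = -34 + (1 + 169)*(-47) = -34 + 170*(-47) = -34 - 7990 = -8024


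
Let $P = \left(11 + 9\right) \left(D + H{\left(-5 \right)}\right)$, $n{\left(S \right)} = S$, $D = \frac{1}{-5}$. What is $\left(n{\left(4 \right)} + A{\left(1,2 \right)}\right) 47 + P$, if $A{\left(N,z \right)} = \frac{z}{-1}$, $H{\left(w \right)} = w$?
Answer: $-10$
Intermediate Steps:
$A{\left(N,z \right)} = - z$ ($A{\left(N,z \right)} = z \left(-1\right) = - z$)
$D = - \frac{1}{5} \approx -0.2$
$P = -104$ ($P = \left(11 + 9\right) \left(- \frac{1}{5} - 5\right) = 20 \left(- \frac{26}{5}\right) = -104$)
$\left(n{\left(4 \right)} + A{\left(1,2 \right)}\right) 47 + P = \left(4 - 2\right) 47 - 104 = 2 \cdot 47 - 104 = 94 - 104 = -10$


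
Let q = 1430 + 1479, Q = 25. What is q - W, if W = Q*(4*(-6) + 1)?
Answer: 3484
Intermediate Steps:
W = -575 (W = 25*(4*(-6) + 1) = 25*(-24 + 1) = 25*(-23) = -575)
q = 2909
q - W = 2909 - 1*(-575) = 2909 + 575 = 3484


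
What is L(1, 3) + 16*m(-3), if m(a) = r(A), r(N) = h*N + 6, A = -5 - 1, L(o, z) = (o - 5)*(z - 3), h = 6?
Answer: -480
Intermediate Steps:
L(o, z) = (-5 + o)*(-3 + z)
A = -6
r(N) = 6 + 6*N (r(N) = 6*N + 6 = 6 + 6*N)
m(a) = -30 (m(a) = 6 + 6*(-6) = 6 - 36 = -30)
L(1, 3) + 16*m(-3) = (15 - 5*3 - 3*1 + 1*3) + 16*(-30) = (15 - 15 - 3 + 3) - 480 = 0 - 480 = -480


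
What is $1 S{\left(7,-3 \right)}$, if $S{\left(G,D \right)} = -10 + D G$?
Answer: $-31$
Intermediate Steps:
$1 S{\left(7,-3 \right)} = 1 \left(-10 - 21\right) = 1 \left(-31\right) = -31$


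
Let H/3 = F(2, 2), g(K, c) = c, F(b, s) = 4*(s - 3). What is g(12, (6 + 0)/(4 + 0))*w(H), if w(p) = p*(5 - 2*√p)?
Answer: -90 + 72*I*√3 ≈ -90.0 + 124.71*I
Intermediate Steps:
F(b, s) = -12 + 4*s (F(b, s) = 4*(-3 + s) = -12 + 4*s)
H = -12 (H = 3*(-12 + 4*2) = 3*(-12 + 8) = 3*(-4) = -12)
g(12, (6 + 0)/(4 + 0))*w(H) = ((6 + 0)/(4 + 0))*(-(-48)*I*√3 + 5*(-12)) = (6/4)*(-(-48)*I*√3 - 60) = (6*(¼))*(48*I*√3 - 60) = 3*(-60 + 48*I*√3)/2 = -90 + 72*I*√3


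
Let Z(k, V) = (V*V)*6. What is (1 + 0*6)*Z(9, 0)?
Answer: 0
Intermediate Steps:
Z(k, V) = 6*V² (Z(k, V) = V²*6 = 6*V²)
(1 + 0*6)*Z(9, 0) = (1 + 0*6)*(6*0²) = (1 + 0)*(6*0) = 1*0 = 0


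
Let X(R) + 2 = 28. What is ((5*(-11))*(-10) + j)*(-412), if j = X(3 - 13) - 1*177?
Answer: -164388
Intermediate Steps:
X(R) = 26 (X(R) = -2 + 28 = 26)
j = -151 (j = 26 - 1*177 = 26 - 177 = -151)
((5*(-11))*(-10) + j)*(-412) = ((5*(-11))*(-10) - 151)*(-412) = (-55*(-10) - 151)*(-412) = (550 - 151)*(-412) = 399*(-412) = -164388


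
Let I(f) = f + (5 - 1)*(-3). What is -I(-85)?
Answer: 97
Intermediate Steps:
I(f) = -12 + f (I(f) = f + 4*(-3) = f - 12 = -12 + f)
-I(-85) = -(-12 - 85) = -1*(-97) = 97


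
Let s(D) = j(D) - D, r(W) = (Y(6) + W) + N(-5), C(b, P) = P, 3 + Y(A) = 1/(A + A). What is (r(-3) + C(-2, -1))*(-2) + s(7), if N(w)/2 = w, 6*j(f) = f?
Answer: 28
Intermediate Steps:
Y(A) = -3 + 1/(2*A) (Y(A) = -3 + 1/(A + A) = -3 + 1/(2*A))
j(f) = f/6
N(w) = 2*w
r(W) = -155/12 + W (r(W) = ((-3 + (½)/6) + W) + 2*(-5) = ((-3 + (½)*(⅙)) + W) - 10 = ((-3 + 1/12) + W) - 10 = (-35/12 + W) - 10 = -155/12 + W)
s(D) = -5*D/6 (s(D) = D/6 - D = -5*D/6)
(r(-3) + C(-2, -1))*(-2) + s(7) = ((-155/12 - 3) - 1)*(-2) - ⅚*7 = (-191/12 - 1)*(-2) - 35/6 = -203/12*(-2) - 35/6 = 203/6 - 35/6 = 28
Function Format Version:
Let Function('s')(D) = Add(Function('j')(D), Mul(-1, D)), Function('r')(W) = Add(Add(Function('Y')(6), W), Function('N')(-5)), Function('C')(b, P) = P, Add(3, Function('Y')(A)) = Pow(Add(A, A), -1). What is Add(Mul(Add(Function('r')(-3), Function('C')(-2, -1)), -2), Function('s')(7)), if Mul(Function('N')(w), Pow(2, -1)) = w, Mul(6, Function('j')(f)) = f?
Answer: 28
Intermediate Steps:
Function('Y')(A) = Add(-3, Mul(Rational(1, 2), Pow(A, -1))) (Function('Y')(A) = Add(-3, Pow(Add(A, A), -1)) = Add(-3, Pow(Mul(2, A), -1)) = Add(-3, Mul(Rational(1, 2), Pow(A, -1))))
Function('j')(f) = Mul(Rational(1, 6), f)
Function('N')(w) = Mul(2, w)
Function('r')(W) = Add(Rational(-155, 12), W) (Function('r')(W) = Add(Add(Add(-3, Mul(Rational(1, 2), Pow(6, -1))), W), Mul(2, -5)) = Add(Add(Add(-3, Mul(Rational(1, 2), Rational(1, 6))), W), -10) = Add(Add(Add(-3, Rational(1, 12)), W), -10) = Add(Add(Rational(-35, 12), W), -10) = Add(Rational(-155, 12), W))
Function('s')(D) = Mul(Rational(-5, 6), D) (Function('s')(D) = Add(Mul(Rational(1, 6), D), Mul(-1, D)) = Mul(Rational(-5, 6), D))
Add(Mul(Add(Function('r')(-3), Function('C')(-2, -1)), -2), Function('s')(7)) = Add(Mul(Add(Add(Rational(-155, 12), -3), -1), -2), Mul(Rational(-5, 6), 7)) = Add(Mul(Add(Rational(-191, 12), -1), -2), Rational(-35, 6)) = Add(Mul(Rational(-203, 12), -2), Rational(-35, 6)) = Add(Rational(203, 6), Rational(-35, 6)) = 28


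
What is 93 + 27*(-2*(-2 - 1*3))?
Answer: 363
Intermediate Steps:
93 + 27*(-2*(-2 - 1*3)) = 93 + 27*(-2*(-2 - 3)) = 93 + 27*(-2*(-5)) = 93 + 27*10 = 93 + 270 = 363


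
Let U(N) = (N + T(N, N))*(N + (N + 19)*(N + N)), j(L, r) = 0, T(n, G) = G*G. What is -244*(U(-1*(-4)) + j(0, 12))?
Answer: -917440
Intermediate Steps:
T(n, G) = G²
U(N) = (N + N²)*(N + 2*N*(19 + N)) (U(N) = (N + N²)*(N + (N + 19)*(N + N)) = (N + N²)*(N + (19 + N)*(2*N)) = (N + N²)*(N + 2*N*(19 + N)))
-244*(U(-1*(-4)) + j(0, 12)) = -244*((-1*(-4))²*(39 + 2*(-1*(-4))² + 41*(-1*(-4))) + 0) = -244*(4²*(39 + 2*4² + 41*4) + 0) = -244*(16*(39 + 2*16 + 164) + 0) = -244*(16*(39 + 32 + 164) + 0) = -244*(16*235 + 0) = -244*(3760 + 0) = -244*3760 = -917440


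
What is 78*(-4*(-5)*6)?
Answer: 9360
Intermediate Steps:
78*(-4*(-5)*6) = 78*(20*6) = 78*120 = 9360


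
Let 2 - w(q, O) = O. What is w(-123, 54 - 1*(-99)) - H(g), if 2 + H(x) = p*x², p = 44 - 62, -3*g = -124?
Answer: 30603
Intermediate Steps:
g = 124/3 (g = -⅓*(-124) = 124/3 ≈ 41.333)
w(q, O) = 2 - O
p = -18
H(x) = -2 - 18*x²
w(-123, 54 - 1*(-99)) - H(g) = (2 - (54 - 1*(-99))) - (-2 - 18*(124/3)²) = (2 - (54 + 99)) - (-2 - 18*15376/9) = (2 - 1*153) - (-2 - 30752) = (2 - 153) - 1*(-30754) = -151 + 30754 = 30603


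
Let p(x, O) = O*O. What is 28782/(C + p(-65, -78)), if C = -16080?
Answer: -4797/1666 ≈ -2.8794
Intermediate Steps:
p(x, O) = O²
28782/(C + p(-65, -78)) = 28782/(-16080 + (-78)²) = 28782/(-16080 + 6084) = 28782/(-9996) = 28782*(-1/9996) = -4797/1666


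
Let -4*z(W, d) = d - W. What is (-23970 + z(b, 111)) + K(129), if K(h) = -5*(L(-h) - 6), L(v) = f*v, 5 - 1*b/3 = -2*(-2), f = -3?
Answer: -25902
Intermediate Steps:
b = 3 (b = 15 - (-6)*(-2) = 15 - 3*4 = 15 - 12 = 3)
z(W, d) = -d/4 + W/4 (z(W, d) = -(d - W)/4 = -d/4 + W/4)
L(v) = -3*v
K(h) = 30 - 15*h (K(h) = -5*(-(-3)*h - 6) = -5*(3*h - 6) = -5*(-6 + 3*h) = 30 - 15*h)
(-23970 + z(b, 111)) + K(129) = (-23970 + (-¼*111 + (¼)*3)) + (30 - 15*129) = (-23970 + (-111/4 + ¾)) + (30 - 1935) = (-23970 - 27) - 1905 = -23997 - 1905 = -25902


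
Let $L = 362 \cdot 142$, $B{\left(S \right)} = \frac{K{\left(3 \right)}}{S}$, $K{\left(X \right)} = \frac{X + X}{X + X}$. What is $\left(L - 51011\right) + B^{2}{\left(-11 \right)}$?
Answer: $\frac{47554}{121} \approx 393.01$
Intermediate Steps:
$K{\left(X \right)} = 1$ ($K{\left(X \right)} = \frac{2 X}{2 X} = 2 X \frac{1}{2 X} = 1$)
$B{\left(S \right)} = \frac{1}{S}$ ($B{\left(S \right)} = 1 \frac{1}{S} = \frac{1}{S}$)
$L = 51404$
$\left(L - 51011\right) + B^{2}{\left(-11 \right)} = \left(51404 - 51011\right) + \left(\frac{1}{-11}\right)^{2} = 393 + \left(- \frac{1}{11}\right)^{2} = 393 + \frac{1}{121} = \frac{47554}{121}$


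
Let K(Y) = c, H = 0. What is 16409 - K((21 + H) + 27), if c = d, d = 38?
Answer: 16371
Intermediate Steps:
c = 38
K(Y) = 38
16409 - K((21 + H) + 27) = 16409 - 1*38 = 16409 - 38 = 16371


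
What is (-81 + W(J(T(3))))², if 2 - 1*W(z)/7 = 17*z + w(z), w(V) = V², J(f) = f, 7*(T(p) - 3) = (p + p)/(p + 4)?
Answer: 30219997921/117649 ≈ 2.5687e+5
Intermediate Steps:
T(p) = 3 + 2*p/(7*(4 + p)) (T(p) = 3 + ((p + p)/(p + 4))/7 = 3 + ((2*p)/(4 + p))/7 = 3 + (2*p/(4 + p))/7 = 3 + 2*p/(7*(4 + p)))
W(z) = 14 - 119*z - 7*z² (W(z) = 14 - 7*(17*z + z²) = 14 - 7*(z² + 17*z) = 14 + (-119*z - 7*z²) = 14 - 119*z - 7*z²)
(-81 + W(J(T(3))))² = (-81 + (14 - 17*(84 + 23*3)/(4 + 3) - 7*(84 + 23*3)²/(49*(4 + 3)²)))² = (-81 + (14 - 17*(84 + 69)/7 - 7*(84 + 69)²/2401))² = (-81 + (14 - 17*153/7 - 7*((⅐)*(⅐)*153)²))² = (-81 + (14 - 119*153/49 - 7*(153/49)²))² = (-81 + (14 - 2601/7 - 7*23409/2401))² = (-81 + (14 - 2601/7 - 23409/343))² = (-81 - 146056/343)² = (-173839/343)² = 30219997921/117649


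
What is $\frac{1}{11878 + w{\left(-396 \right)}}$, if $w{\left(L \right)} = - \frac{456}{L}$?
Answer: $\frac{33}{392012} \approx 8.4181 \cdot 10^{-5}$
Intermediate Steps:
$\frac{1}{11878 + w{\left(-396 \right)}} = \frac{1}{11878 - \frac{456}{-396}} = \frac{1}{11878 - - \frac{38}{33}} = \frac{1}{11878 + \frac{38}{33}} = \frac{1}{\frac{392012}{33}} = \frac{33}{392012}$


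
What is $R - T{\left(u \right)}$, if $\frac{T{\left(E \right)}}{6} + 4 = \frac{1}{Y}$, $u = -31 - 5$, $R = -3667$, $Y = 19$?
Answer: $- \frac{69223}{19} \approx -3643.3$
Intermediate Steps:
$u = -36$ ($u = -31 - 5 = -36$)
$T{\left(E \right)} = - \frac{450}{19}$ ($T{\left(E \right)} = -24 + \frac{6}{19} = - \frac{450}{19}$)
$R - T{\left(u \right)} = -3667 - - \frac{450}{19} = -3667 + \frac{450}{19} = - \frac{69223}{19}$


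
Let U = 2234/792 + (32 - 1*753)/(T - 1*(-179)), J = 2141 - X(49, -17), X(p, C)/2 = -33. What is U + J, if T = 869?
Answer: 229201939/103752 ≈ 2209.1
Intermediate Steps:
X(p, C) = -66 (X(p, C) = 2*(-33) = -66)
J = 2207 (J = 2141 - 1*(-66) = 2141 + 66 = 2207)
U = 221275/103752 (U = 2234/792 + (32 - 1*753)/(869 - 1*(-179)) = 2234*(1/792) + (32 - 753)/(869 + 179) = 1117/396 - 721/1048 = 221275/103752 ≈ 2.1327)
U + J = 221275/103752 + 2207 = 229201939/103752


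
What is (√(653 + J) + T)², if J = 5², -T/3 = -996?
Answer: (2988 + √678)² ≈ 9.0844e+6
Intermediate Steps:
T = 2988 (T = -3*(-996) = 2988)
J = 25
(√(653 + J) + T)² = (√(653 + 25) + 2988)² = (√678 + 2988)² = (2988 + √678)²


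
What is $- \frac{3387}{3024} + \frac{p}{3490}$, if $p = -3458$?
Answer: $- \frac{3712937}{1758960} \approx -2.1109$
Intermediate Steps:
$- \frac{3387}{3024} + \frac{p}{3490} = - \frac{3387}{3024} - \frac{3458}{3490} = \left(-3387\right) \frac{1}{3024} - \frac{1729}{1745} = - \frac{1129}{1008} - \frac{1729}{1745} = - \frac{3712937}{1758960}$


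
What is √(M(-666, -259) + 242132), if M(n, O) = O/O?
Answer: √242133 ≈ 492.07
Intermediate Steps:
M(n, O) = 1
√(M(-666, -259) + 242132) = √(1 + 242132) = √242133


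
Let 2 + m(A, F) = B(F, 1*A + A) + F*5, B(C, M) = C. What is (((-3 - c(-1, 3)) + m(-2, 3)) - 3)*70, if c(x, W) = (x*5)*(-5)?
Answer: -1050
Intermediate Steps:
c(x, W) = -25*x (c(x, W) = (5*x)*(-5) = -25*x)
m(A, F) = -2 + 6*F (m(A, F) = -2 + (F + F*5) = -2 + (F + 5*F) = -2 + 6*F)
(((-3 - c(-1, 3)) + m(-2, 3)) - 3)*70 = (((-3 - (-25)*(-1)) + (-2 + 6*3)) - 3)*70 = (((-3 - 1*25) + (-2 + 18)) - 3)*70 = (((-3 - 25) + 16) - 3)*70 = ((-28 + 16) - 3)*70 = (-12 - 3)*70 = -15*70 = -1050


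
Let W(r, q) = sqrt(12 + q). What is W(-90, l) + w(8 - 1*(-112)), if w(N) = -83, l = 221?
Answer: -83 + sqrt(233) ≈ -67.736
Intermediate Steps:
W(-90, l) + w(8 - 1*(-112)) = sqrt(12 + 221) - 83 = sqrt(233) - 83 = -83 + sqrt(233)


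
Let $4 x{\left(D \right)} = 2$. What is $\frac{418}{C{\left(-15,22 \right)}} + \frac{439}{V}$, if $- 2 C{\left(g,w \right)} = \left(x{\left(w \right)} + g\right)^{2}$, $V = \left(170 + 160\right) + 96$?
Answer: $- \frac{1055345}{358266} \approx -2.9457$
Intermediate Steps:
$x{\left(D \right)} = \frac{1}{2}$ ($x{\left(D \right)} = \frac{1}{4} \cdot 2 = \frac{1}{2}$)
$V = 426$ ($V = 330 + 96 = 426$)
$C{\left(g,w \right)} = - \frac{\left(\frac{1}{2} + g\right)^{2}}{2}$
$\frac{418}{C{\left(-15,22 \right)}} + \frac{439}{V} = \frac{418}{\left(- \frac{1}{8}\right) \left(1 + 2 \left(-15\right)\right)^{2}} + \frac{439}{426} = \frac{418}{\left(- \frac{1}{8}\right) \left(1 - 30\right)^{2}} + 439 \cdot \frac{1}{426} = \frac{418}{\left(- \frac{1}{8}\right) \left(-29\right)^{2}} + \frac{439}{426} = \frac{418}{\left(- \frac{1}{8}\right) 841} + \frac{439}{426} = \frac{418}{- \frac{841}{8}} + \frac{439}{426} = 418 \left(- \frac{8}{841}\right) + \frac{439}{426} = - \frac{3344}{841} + \frac{439}{426} = - \frac{1055345}{358266}$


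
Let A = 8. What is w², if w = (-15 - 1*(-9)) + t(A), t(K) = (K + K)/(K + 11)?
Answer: 9604/361 ≈ 26.604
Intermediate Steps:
t(K) = 2*K/(11 + K) (t(K) = (2*K)/(11 + K) = 2*K/(11 + K))
w = -98/19 (w = (-15 - 1*(-9)) + 2*8/(11 + 8) = (-15 + 9) + 2*8/19 = -6 + 2*8*(1/19) = -6 + 16/19 = -98/19 ≈ -5.1579)
w² = (-98/19)² = 9604/361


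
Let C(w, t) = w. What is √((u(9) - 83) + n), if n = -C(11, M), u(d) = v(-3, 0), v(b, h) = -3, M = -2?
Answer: I*√97 ≈ 9.8489*I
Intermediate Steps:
u(d) = -3
n = -11 (n = -1*11 = -11)
√((u(9) - 83) + n) = √((-3 - 83) - 11) = √(-86 - 11) = √(-97) = I*√97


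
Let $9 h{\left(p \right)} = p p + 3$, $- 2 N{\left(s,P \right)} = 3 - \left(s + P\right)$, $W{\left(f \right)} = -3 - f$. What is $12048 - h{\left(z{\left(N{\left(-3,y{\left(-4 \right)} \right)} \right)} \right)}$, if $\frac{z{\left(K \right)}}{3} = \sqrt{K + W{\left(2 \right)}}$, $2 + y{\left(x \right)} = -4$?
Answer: $\frac{36176}{3} \approx 12059.0$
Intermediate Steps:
$y{\left(x \right)} = -6$ ($y{\left(x \right)} = -2 - 4 = -6$)
$N{\left(s,P \right)} = - \frac{3}{2} + \frac{P}{2} + \frac{s}{2}$ ($N{\left(s,P \right)} = - \frac{3 - \left(s + P\right)}{2} = - \frac{3 - \left(P + s\right)}{2} = - \frac{3 - P - s}{2} = - \frac{3}{2} + \frac{P}{2} + \frac{s}{2}$)
$z{\left(K \right)} = 3 \sqrt{-5 + K}$ ($z{\left(K \right)} = 3 \sqrt{K - 5} = 3 \sqrt{-5 + K}$)
$h{\left(p \right)} = \frac{1}{3} + \frac{p^{2}}{9}$ ($h{\left(p \right)} = \frac{p p + 3}{9} = \frac{p^{2} + 3}{9} = \frac{3 + p^{2}}{9} = \frac{1}{3} + \frac{p^{2}}{9}$)
$12048 - h{\left(z{\left(N{\left(-3,y{\left(-4 \right)} \right)} \right)} \right)} = 12048 - \left(\frac{1}{3} + \frac{\left(3 \sqrt{-5 + \left(- \frac{3}{2} + \frac{1}{2} \left(-6\right) + \frac{1}{2} \left(-3\right)\right)}\right)^{2}}{9}\right) = 12048 - \left(\frac{1}{3} + \frac{\left(3 \sqrt{-5 - 6}\right)^{2}}{9}\right) = 12048 - \left(\frac{1}{3} + \frac{\left(3 \sqrt{-11}\right)^{2}}{9}\right) = 12048 - \left(\frac{1}{3} + \frac{\left(3 i \sqrt{11}\right)^{2}}{9}\right) = 12048 - \left(\frac{1}{3} + \frac{1}{9} \left(-99\right)\right) = 12048 - \left(\frac{1}{3} - 11\right) = 12048 - - \frac{32}{3} = 12048 + \frac{32}{3} = \frac{36176}{3}$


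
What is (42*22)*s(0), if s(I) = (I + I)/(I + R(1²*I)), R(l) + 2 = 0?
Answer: 0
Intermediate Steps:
R(l) = -2 (R(l) = -2 + 0 = -2)
s(I) = 2*I/(-2 + I) (s(I) = (I + I)/(I - 2) = (2*I)/(-2 + I) = 2*I/(-2 + I))
(42*22)*s(0) = (42*22)*(2*0/(-2 + 0)) = 924*(2*0/(-2)) = 924*(2*0*(-½)) = 924*0 = 0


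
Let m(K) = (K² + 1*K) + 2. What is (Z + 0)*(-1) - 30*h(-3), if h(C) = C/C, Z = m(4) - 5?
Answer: -47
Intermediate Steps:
m(K) = 2 + K + K² (m(K) = (K² + K) + 2 = (K + K²) + 2 = 2 + K + K²)
Z = 17 (Z = (2 + 4 + 4²) - 5 = (2 + 4 + 16) - 5 = 22 - 5 = 17)
h(C) = 1
(Z + 0)*(-1) - 30*h(-3) = (17 + 0)*(-1) - 30*1 = 17*(-1) - 30 = -17 - 30 = -47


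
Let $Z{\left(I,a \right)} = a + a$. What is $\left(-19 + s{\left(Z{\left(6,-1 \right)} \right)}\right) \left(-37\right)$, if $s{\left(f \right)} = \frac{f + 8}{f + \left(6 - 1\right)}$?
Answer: $629$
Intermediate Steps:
$Z{\left(I,a \right)} = 2 a$
$s{\left(f \right)} = \frac{8 + f}{5 + f}$ ($s{\left(f \right)} = \frac{8 + f}{f + 5} = \frac{8 + f}{5 + f}$)
$\left(-19 + s{\left(Z{\left(6,-1 \right)} \right)}\right) \left(-37\right) = \left(-19 + \frac{8 + 2 \left(-1\right)}{5 + 2 \left(-1\right)}\right) \left(-37\right) = \left(-19 + \frac{8 - 2}{5 - 2}\right) \left(-37\right) = \left(-19 + \frac{1}{3} \cdot 6\right) \left(-37\right) = \left(-19 + 2\right) \left(-37\right) = \left(-17\right) \left(-37\right) = 629$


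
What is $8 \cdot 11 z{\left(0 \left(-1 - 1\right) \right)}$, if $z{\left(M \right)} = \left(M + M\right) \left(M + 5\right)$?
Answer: $0$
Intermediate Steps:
$z{\left(M \right)} = 2 M \left(5 + M\right)$
$8 \cdot 11 z{\left(0 \left(-1 - 1\right) \right)} = 8 \cdot 11 \cdot 2 \cdot 0 \left(-1 - 1\right) \left(5 + 0 \left(-1 - 1\right)\right) = 88 \cdot 2 \cdot 0 \left(-2\right) \left(5 + 0 \left(-2\right)\right) = 88 \cdot 2 \cdot 0 \left(5 + 0\right) = 88 \cdot 2 \cdot 0 \cdot 5 = 88 \cdot 0 = 0$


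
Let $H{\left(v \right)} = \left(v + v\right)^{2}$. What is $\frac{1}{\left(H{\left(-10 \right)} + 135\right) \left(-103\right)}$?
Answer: $- \frac{1}{55105} \approx -1.8147 \cdot 10^{-5}$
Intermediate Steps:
$H{\left(v \right)} = 4 v^{2}$ ($H{\left(v \right)} = \left(2 v\right)^{2} = 4 v^{2}$)
$\frac{1}{\left(H{\left(-10 \right)} + 135\right) \left(-103\right)} = \frac{1}{\left(4 \left(-10\right)^{2} + 135\right) \left(-103\right)} = \frac{1}{\left(4 \cdot 100 + 135\right) \left(-103\right)} = \frac{1}{\left(400 + 135\right) \left(-103\right)} = \frac{1}{535 \left(-103\right)} = \frac{1}{-55105} = - \frac{1}{55105}$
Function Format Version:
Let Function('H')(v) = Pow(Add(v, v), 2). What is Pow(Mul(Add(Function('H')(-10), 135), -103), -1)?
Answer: Rational(-1, 55105) ≈ -1.8147e-5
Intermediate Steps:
Function('H')(v) = Mul(4, Pow(v, 2)) (Function('H')(v) = Pow(Mul(2, v), 2) = Mul(4, Pow(v, 2)))
Pow(Mul(Add(Function('H')(-10), 135), -103), -1) = Pow(Mul(Add(Mul(4, Pow(-10, 2)), 135), -103), -1) = Pow(Mul(Add(Mul(4, 100), 135), -103), -1) = Pow(Mul(Add(400, 135), -103), -1) = Pow(Mul(535, -103), -1) = Pow(-55105, -1) = Rational(-1, 55105)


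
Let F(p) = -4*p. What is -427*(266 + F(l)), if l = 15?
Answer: -87962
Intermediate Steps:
-427*(266 + F(l)) = -427*(266 - 4*15) = -427*(266 - 60) = -427*206 = -87962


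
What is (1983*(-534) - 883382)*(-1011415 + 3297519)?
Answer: -4440308943616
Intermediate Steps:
(1983*(-534) - 883382)*(-1011415 + 3297519) = (-1058922 - 883382)*2286104 = -1942304*2286104 = -4440308943616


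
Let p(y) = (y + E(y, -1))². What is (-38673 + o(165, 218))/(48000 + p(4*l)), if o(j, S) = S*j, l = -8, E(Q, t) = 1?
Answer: -2703/48961 ≈ -0.055207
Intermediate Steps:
p(y) = (1 + y)² (p(y) = (y + 1)² = (1 + y)²)
(-38673 + o(165, 218))/(48000 + p(4*l)) = (-38673 + 218*165)/(48000 + (1 + 4*(-8))²) = (-38673 + 35970)/(48000 + (1 - 32)²) = -2703/(48000 + (-31)²) = -2703/(48000 + 961) = -2703/48961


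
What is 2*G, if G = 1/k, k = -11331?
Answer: -2/11331 ≈ -0.00017651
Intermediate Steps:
G = -1/11331 (G = 1/(-11331) = -1/11331 ≈ -8.8253e-5)
2*G = 2*(-1/11331) = -2/11331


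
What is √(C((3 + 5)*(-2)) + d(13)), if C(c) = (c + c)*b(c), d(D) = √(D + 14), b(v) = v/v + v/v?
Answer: √(-64 + 3*√3) ≈ 7.6684*I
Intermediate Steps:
b(v) = 2 (b(v) = 1 + 1 = 2)
d(D) = √(14 + D)
C(c) = 4*c (C(c) = (c + c)*2 = (2*c)*2 = 4*c)
√(C((3 + 5)*(-2)) + d(13)) = √(4*((3 + 5)*(-2)) + √(14 + 13)) = √(4*(8*(-2)) + √27) = √(4*(-16) + 3*√3) = √(-64 + 3*√3)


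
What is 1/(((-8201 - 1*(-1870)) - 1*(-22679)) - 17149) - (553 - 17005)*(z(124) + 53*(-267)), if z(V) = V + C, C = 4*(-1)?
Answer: -184901247613/801 ≈ -2.3084e+8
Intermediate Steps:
C = -4
z(V) = -4 + V (z(V) = V - 4 = -4 + V)
1/(((-8201 - 1*(-1870)) - 1*(-22679)) - 17149) - (553 - 17005)*(z(124) + 53*(-267)) = 1/(((-8201 - 1*(-1870)) - 1*(-22679)) - 17149) - (553 - 17005)*((-4 + 124) + 53*(-267)) = 1/(((-8201 + 1870) + 22679) - 17149) - (-16452)*(120 - 14151) = 1/((-6331 + 22679) - 17149) - (-16452)*(-14031) = 1/(16348 - 17149) - 1*230838012 = 1/(-801) - 230838012 = -1/801 - 230838012 = -184901247613/801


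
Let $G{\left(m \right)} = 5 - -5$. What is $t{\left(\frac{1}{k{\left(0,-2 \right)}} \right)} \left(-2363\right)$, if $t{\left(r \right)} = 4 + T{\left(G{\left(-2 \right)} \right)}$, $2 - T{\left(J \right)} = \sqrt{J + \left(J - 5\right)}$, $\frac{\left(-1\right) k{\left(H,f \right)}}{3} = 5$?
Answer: $-14178 + 2363 \sqrt{15} \approx -5026.1$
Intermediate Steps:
$k{\left(H,f \right)} = -15$ ($k{\left(H,f \right)} = \left(-3\right) 5 = -15$)
$G{\left(m \right)} = 10$ ($G{\left(m \right)} = 5 + 5 = 10$)
$T{\left(J \right)} = 2 - \sqrt{-5 + 2 J}$ ($T{\left(J \right)} = 2 - \sqrt{J + \left(J - 5\right)} = 2 - \sqrt{J + \left(-5 + J\right)} = 2 - \sqrt{-5 + 2 J}$)
$t{\left(r \right)} = 6 - \sqrt{15}$ ($t{\left(r \right)} = 4 + \left(2 - \sqrt{-5 + 2 \cdot 10}\right) = 4 + \left(2 - \sqrt{-5 + 20}\right) = 4 + \left(2 - \sqrt{15}\right) = 6 - \sqrt{15}$)
$t{\left(\frac{1}{k{\left(0,-2 \right)}} \right)} \left(-2363\right) = \left(6 - \sqrt{15}\right) \left(-2363\right) = -14178 + 2363 \sqrt{15}$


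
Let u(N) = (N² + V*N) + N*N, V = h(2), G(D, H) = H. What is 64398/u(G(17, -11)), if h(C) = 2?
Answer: 32199/110 ≈ 292.72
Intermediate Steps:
V = 2
u(N) = 2*N + 2*N² (u(N) = (N² + 2*N) + N*N = (N² + 2*N) + N² = 2*N + 2*N²)
64398/u(G(17, -11)) = 64398/((2*(-11)*(1 - 11))) = 64398/((2*(-11)*(-10))) = 64398/220 = 64398*(1/220) = 32199/110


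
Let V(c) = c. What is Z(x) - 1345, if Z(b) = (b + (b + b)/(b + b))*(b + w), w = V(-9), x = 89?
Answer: 5855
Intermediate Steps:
w = -9
Z(b) = (1 + b)*(-9 + b) (Z(b) = (b + (b + b)/(b + b))*(b - 9) = (b + (2*b)/((2*b)))*(-9 + b) = (b + (2*b)*(1/(2*b)))*(-9 + b) = (b + 1)*(-9 + b) = (1 + b)*(-9 + b))
Z(x) - 1345 = (-9 + 89² - 8*89) - 1345 = (-9 + 7921 - 712) - 1345 = 7200 - 1345 = 5855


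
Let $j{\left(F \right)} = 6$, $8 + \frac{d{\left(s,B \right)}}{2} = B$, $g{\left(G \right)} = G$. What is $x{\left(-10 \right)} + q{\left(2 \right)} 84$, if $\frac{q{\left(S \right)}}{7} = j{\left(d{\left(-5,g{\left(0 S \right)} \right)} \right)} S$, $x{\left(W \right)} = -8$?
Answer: $7048$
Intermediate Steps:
$d{\left(s,B \right)} = -16 + 2 B$
$q{\left(S \right)} = 42 S$ ($q{\left(S \right)} = 7 \cdot 6 S = 42 S$)
$x{\left(-10 \right)} + q{\left(2 \right)} 84 = -8 + 42 \cdot 2 \cdot 84 = -8 + 84 \cdot 84 = -8 + 7056 = 7048$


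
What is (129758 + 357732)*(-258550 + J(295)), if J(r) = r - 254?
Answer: -126020552410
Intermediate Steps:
J(r) = -254 + r
(129758 + 357732)*(-258550 + J(295)) = (129758 + 357732)*(-258550 + (-254 + 295)) = 487490*(-258550 + 41) = 487490*(-258509) = -126020552410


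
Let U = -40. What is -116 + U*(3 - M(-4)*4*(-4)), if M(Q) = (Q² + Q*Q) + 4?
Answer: -23276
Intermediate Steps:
M(Q) = 4 + 2*Q² (M(Q) = (Q² + Q²) + 4 = 2*Q² + 4 = 4 + 2*Q²)
-116 + U*(3 - M(-4)*4*(-4)) = -116 - 40*(3 - (4 + 2*(-4)²)*4*(-4)) = -116 - 40*(3 - (4 + 2*16)*4*(-4)) = -116 - 40*(3 - (4 + 32)*4*(-4)) = -116 - 40*(3 - 36*4*(-4)) = -116 - 40*(3 - 144*(-4)) = -116 - 40*(3 - 1*(-576)) = -116 - 40*(3 + 576) = -116 - 40*579 = -116 - 23160 = -23276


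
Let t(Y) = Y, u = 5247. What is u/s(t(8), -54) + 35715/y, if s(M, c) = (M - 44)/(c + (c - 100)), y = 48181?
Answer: 1460690911/48181 ≈ 30317.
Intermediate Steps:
s(M, c) = (-44 + M)/(-100 + 2*c) (s(M, c) = (-44 + M)/(c + (-100 + c)) = (-44 + M)/(-100 + 2*c))
u/s(t(8), -54) + 35715/y = 5247/(((-44 + 8)/(2*(-50 - 54)))) + 35715/48181 = 5247/(((½)*(-36)/(-104))) + 35715*(1/48181) = 5247/(((½)*(-1/104)*(-36))) + 35715/48181 = 5247/(9/52) + 35715/48181 = 5247*(52/9) + 35715/48181 = 30316 + 35715/48181 = 1460690911/48181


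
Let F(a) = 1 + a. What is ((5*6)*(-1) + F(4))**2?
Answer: 625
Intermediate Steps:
((5*6)*(-1) + F(4))**2 = ((5*6)*(-1) + (1 + 4))**2 = (30*(-1) + 5)**2 = (-30 + 5)**2 = (-25)**2 = 625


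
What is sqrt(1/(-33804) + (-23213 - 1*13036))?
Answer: I*sqrt(1150614163983)/5634 ≈ 190.39*I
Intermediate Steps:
sqrt(1/(-33804) + (-23213 - 1*13036)) = sqrt(-1/33804 + (-23213 - 13036)) = sqrt(-1/33804 - 36249) = sqrt(-1225361197/33804) = I*sqrt(1150614163983)/5634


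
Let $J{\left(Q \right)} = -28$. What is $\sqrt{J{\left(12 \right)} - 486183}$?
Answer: $i \sqrt{486211} \approx 697.29 i$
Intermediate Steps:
$\sqrt{J{\left(12 \right)} - 486183} = \sqrt{-28 - 486183} = \sqrt{-486211} = i \sqrt{486211}$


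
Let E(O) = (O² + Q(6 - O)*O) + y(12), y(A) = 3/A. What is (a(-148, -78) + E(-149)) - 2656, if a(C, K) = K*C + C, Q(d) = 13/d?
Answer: 19175827/620 ≈ 30929.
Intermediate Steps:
a(C, K) = C + C*K (a(C, K) = C*K + C = C + C*K)
E(O) = ¼ + O² + 13*O/(6 - O) (E(O) = (O² + (13/(6 - O))*O) + 3/12 = (O² + 13*O/(6 - O)) + 3*(1/12) = (O² + 13*O/(6 - O)) + ¼ = ¼ + O² + 13*O/(6 - O))
(a(-148, -78) + E(-149)) - 2656 = (-148*(1 - 78) + (-52*(-149) + (1 + 4*(-149)²)*(-6 - 149))/(4*(-6 - 149))) - 2656 = (-148*(-77) + (¼)*(7748 + (1 + 4*22201)*(-155))/(-155)) - 2656 = (11396 + (¼)*(-1/155)*(7748 + (1 + 88804)*(-155))) - 2656 = (11396 + (¼)*(-1/155)*(7748 + 88805*(-155))) - 2656 = (11396 + (¼)*(-1/155)*(7748 - 13764775)) - 2656 = (11396 + (¼)*(-1/155)*(-13757027)) - 2656 = (11396 + 13757027/620) - 2656 = 20822547/620 - 2656 = 19175827/620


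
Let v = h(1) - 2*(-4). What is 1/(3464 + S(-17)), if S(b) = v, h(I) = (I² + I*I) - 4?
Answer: 1/3470 ≈ 0.00028818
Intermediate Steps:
h(I) = -4 + 2*I² (h(I) = (I² + I²) - 4 = 2*I² - 4 = -4 + 2*I²)
v = 6 (v = (-4 + 2*1²) - 2*(-4) = (-4 + 2*1) + 8 = (-4 + 2) + 8 = -2 + 8 = 6)
S(b) = 6
1/(3464 + S(-17)) = 1/(3464 + 6) = 1/3470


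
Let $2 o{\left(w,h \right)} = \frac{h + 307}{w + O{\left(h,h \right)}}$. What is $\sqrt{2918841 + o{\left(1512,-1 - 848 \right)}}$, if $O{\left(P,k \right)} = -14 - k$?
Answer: $\frac{2 \sqrt{4019542349483}}{2347} \approx 1708.5$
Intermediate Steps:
$o{\left(w,h \right)} = \frac{307 + h}{2 \left(-14 + w - h\right)}$ ($o{\left(w,h \right)} = \frac{\left(h + 307\right) \frac{1}{w - \left(14 + h\right)}}{2} = \frac{\left(307 + h\right) \frac{1}{-14 + w - h}}{2} = \frac{\frac{1}{-14 + w - h} \left(307 + h\right)}{2} = \frac{307 + h}{2 \left(-14 + w - h\right)}$)
$\sqrt{2918841 + o{\left(1512,-1 - 848 \right)}} = \sqrt{2918841 + \frac{307 - 849}{2 \left(-14 + 1512 - \left(-1 - 848\right)\right)}} = \sqrt{2918841 + \frac{307 - 849}{2 \left(-14 + 1512 - -849\right)}} = \sqrt{2918841 + \frac{1}{2} \frac{1}{-14 + 1512 + 849} \left(-542\right)} = \sqrt{2918841 + \frac{1}{2} \cdot \frac{1}{2347} \left(-542\right)} = \sqrt{2918841 - \frac{271}{2347}} = \sqrt{\frac{6850519556}{2347}} = \frac{2 \sqrt{4019542349483}}{2347}$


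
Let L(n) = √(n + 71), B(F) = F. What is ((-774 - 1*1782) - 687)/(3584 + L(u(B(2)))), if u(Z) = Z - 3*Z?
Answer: -3874304/4281663 + 1081*√67/4281663 ≈ -0.90279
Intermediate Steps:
u(Z) = -2*Z
L(n) = √(71 + n)
((-774 - 1*1782) - 687)/(3584 + L(u(B(2)))) = ((-774 - 1*1782) - 687)/(3584 + √(71 - 2*2)) = ((-774 - 1782) - 687)/(3584 + √(71 - 4)) = (-2556 - 687)/(3584 + √67) = -3243/(3584 + √67)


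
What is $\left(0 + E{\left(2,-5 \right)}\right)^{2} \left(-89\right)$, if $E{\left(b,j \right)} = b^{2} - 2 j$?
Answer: $-17444$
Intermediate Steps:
$\left(0 + E{\left(2,-5 \right)}\right)^{2} \left(-89\right) = \left(0 + \left(2^{2} - -10\right)\right)^{2} \left(-89\right) = \left(0 + \left(4 + 10\right)\right)^{2} \left(-89\right) = \left(0 + 14\right)^{2} \left(-89\right) = 14^{2} \left(-89\right) = 196 \left(-89\right) = -17444$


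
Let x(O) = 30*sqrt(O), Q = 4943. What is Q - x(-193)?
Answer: 4943 - 30*I*sqrt(193) ≈ 4943.0 - 416.77*I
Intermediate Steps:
Q - x(-193) = 4943 - 30*sqrt(-193) = 4943 - 30*I*sqrt(193)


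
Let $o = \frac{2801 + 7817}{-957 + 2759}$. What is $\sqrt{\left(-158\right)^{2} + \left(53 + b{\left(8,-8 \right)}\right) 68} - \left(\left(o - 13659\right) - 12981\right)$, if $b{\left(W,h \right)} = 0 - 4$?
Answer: $\frac{23997331}{901} + 6 \sqrt{786} \approx 26802.0$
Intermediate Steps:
$b{\left(W,h \right)} = -4$ ($b{\left(W,h \right)} = 0 - 4 = -4$)
$o = \frac{5309}{901}$ ($o = \frac{10618}{1802} = 10618 \cdot \frac{1}{1802} = \frac{5309}{901} \approx 5.8923$)
$\sqrt{\left(-158\right)^{2} + \left(53 + b{\left(8,-8 \right)}\right) 68} - \left(\left(o - 13659\right) - 12981\right) = \sqrt{\left(-158\right)^{2} + \left(53 - 4\right) 68} - \left(\left(\frac{5309}{901} - 13659\right) - 12981\right) = \sqrt{24964 + 49 \cdot 68} - \left(- \frac{12301450}{901} - 12981\right) = \sqrt{24964 + 3332} - - \frac{23997331}{901} = \sqrt{28296} + \frac{23997331}{901} = 6 \sqrt{786} + \frac{23997331}{901} = \frac{23997331}{901} + 6 \sqrt{786}$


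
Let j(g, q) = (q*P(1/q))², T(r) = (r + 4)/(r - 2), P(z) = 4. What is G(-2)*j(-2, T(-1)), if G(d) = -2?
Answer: -32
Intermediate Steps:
T(r) = (4 + r)/(-2 + r)
j(g, q) = 16*q² (j(g, q) = (q*4)² = (4*q)² = 16*q²)
G(-2)*j(-2, T(-1)) = -32*((4 - 1)/(-2 - 1))² = -32*(3/(-3))² = -32*(-⅓*3)² = -32*(-1)² = -32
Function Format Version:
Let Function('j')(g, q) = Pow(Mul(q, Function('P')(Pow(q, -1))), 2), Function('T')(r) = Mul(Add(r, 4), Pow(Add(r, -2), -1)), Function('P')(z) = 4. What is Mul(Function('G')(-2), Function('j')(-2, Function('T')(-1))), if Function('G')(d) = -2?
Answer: -32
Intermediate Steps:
Function('T')(r) = Mul(Pow(Add(-2, r), -1), Add(4, r)) (Function('T')(r) = Mul(Add(4, r), Pow(Add(-2, r), -1)) = Mul(Pow(Add(-2, r), -1), Add(4, r)))
Function('j')(g, q) = Mul(16, Pow(q, 2)) (Function('j')(g, q) = Pow(Mul(q, 4), 2) = Pow(Mul(4, q), 2) = Mul(16, Pow(q, 2)))
Mul(Function('G')(-2), Function('j')(-2, Function('T')(-1))) = Mul(-2, Mul(16, Pow(Mul(Pow(Add(-2, -1), -1), Add(4, -1)), 2))) = Mul(-2, Mul(16, Pow(Mul(Pow(-3, -1), 3), 2))) = Mul(-2, Mul(16, Pow(Mul(Rational(-1, 3), 3), 2))) = Mul(-2, Mul(16, Pow(-1, 2))) = Mul(-2, Mul(16, 1)) = Mul(-2, 16) = -32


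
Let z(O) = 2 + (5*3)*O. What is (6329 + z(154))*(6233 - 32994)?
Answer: -231241801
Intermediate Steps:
z(O) = 2 + 15*O
(6329 + z(154))*(6233 - 32994) = (6329 + (2 + 15*154))*(6233 - 32994) = (6329 + (2 + 2310))*(-26761) = (6329 + 2312)*(-26761) = 8641*(-26761) = -231241801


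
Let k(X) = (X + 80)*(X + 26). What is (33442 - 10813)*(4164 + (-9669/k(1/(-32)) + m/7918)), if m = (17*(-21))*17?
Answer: 176057473236196919/1870872958 ≈ 9.4104e+7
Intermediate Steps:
m = -6069 (m = -357*17 = -6069)
k(X) = (26 + X)*(80 + X) (k(X) = (80 + X)*(26 + X) = (26 + X)*(80 + X))
(33442 - 10813)*(4164 + (-9669/k(1/(-32)) + m/7918)) = (33442 - 10813)*(4164 + (-9669/(2080 + (1/(-32))² + 106/(-32)) - 6069/7918)) = 22629*(4164 + (-9669/(2080 + (-1/32)² + 106*(-1/32)) - 6069*1/7918)) = 22629*(4164 + (-9669/(2080 + 1/1024 - 53/16) - 6069/7918)) = 22629*(4164 + (-9669/2126529/1024 - 6069/7918)) = 22629*(4164 + (-9669*1024/2126529 - 6069/7918)) = 22629*(4164 + (-3300352/708843 - 6069/7918)) = 22629*(4164 - 30434155303/5612618874) = 22629*(23340510836033/5612618874) = 176057473236196919/1870872958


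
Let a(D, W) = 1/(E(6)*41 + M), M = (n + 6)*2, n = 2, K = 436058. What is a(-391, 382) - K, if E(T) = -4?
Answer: -64536585/148 ≈ -4.3606e+5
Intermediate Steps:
M = 16 (M = (2 + 6)*2 = 8*2 = 16)
a(D, W) = -1/148 (a(D, W) = 1/(-4*41 + 16) = 1/(-164 + 16) = 1/(-148) = -1/148)
a(-391, 382) - K = -1/148 - 1*436058 = -1/148 - 436058 = -64536585/148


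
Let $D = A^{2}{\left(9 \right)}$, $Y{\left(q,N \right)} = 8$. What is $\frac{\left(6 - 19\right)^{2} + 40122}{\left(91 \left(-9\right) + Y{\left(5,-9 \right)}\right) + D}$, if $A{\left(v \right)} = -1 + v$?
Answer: $- \frac{40291}{747} \approx -53.937$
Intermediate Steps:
$D = 64$ ($D = \left(-1 + 9\right)^{2} = 8^{2} = 64$)
$\frac{\left(6 - 19\right)^{2} + 40122}{\left(91 \left(-9\right) + Y{\left(5,-9 \right)}\right) + D} = \frac{\left(6 - 19\right)^{2} + 40122}{\left(91 \left(-9\right) + 8\right) + 64} = \frac{\left(-13\right)^{2} + 40122}{\left(-819 + 8\right) + 64} = \frac{169 + 40122}{-811 + 64} = \frac{40291}{-747} = 40291 \left(- \frac{1}{747}\right) = - \frac{40291}{747}$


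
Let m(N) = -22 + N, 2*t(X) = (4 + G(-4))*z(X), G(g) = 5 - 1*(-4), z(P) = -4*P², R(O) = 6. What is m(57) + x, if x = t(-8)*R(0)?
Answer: -9949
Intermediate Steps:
G(g) = 9 (G(g) = 5 + 4 = 9)
t(X) = -26*X² (t(X) = ((4 + 9)*(-4*X²))/2 = (13*(-4*X²))/2 = (-52*X²)/2 = -26*X²)
x = -9984 (x = -26*(-8)²*6 = -26*64*6 = -1664*6 = -9984)
m(57) + x = (-22 + 57) - 9984 = 35 - 9984 = -9949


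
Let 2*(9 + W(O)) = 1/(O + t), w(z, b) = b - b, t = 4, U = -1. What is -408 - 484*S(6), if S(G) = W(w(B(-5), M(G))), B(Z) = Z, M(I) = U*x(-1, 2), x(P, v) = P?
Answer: 7775/2 ≈ 3887.5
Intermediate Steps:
M(I) = 1 (M(I) = -1*(-1) = 1)
w(z, b) = 0
W(O) = -9 + 1/(2*(4 + O)) (W(O) = -9 + 1/(2*(O + 4)) = -9 + 1/(2*(4 + O)))
S(G) = -71/8 (S(G) = (-71 - 18*0)/(2*(4 + 0)) = (1/2)*(-71 + 0)/4 = (1/2)*(1/4)*(-71) = -71/8)
-408 - 484*S(6) = -408 - 484*(-71/8) = -408 + 8591/2 = 7775/2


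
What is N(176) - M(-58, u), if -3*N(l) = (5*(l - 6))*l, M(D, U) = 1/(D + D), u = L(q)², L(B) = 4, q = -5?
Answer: -17353597/348 ≈ -49867.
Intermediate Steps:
u = 16 (u = 4² = 16)
M(D, U) = 1/(2*D)
N(l) = -l*(-30 + 5*l)/3 (N(l) = -5*(l - 6)*l/3 = -5*(-6 + l)*l/3 = -(-30 + 5*l)*l/3 = -l*(-30 + 5*l)/3)
N(176) - M(-58, u) = (5/3)*176*(6 - 1*176) - 1/(2*(-58)) = (5/3)*176*(6 - 176) - (-1)/(2*58) = (5/3)*176*(-170) - 1*(-1/116) = -149600/3 + 1/116 = -17353597/348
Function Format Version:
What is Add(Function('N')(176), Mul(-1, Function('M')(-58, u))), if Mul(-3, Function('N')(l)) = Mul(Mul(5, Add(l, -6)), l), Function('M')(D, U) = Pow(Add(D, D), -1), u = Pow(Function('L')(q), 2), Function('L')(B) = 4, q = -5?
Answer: Rational(-17353597, 348) ≈ -49867.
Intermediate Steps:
u = 16 (u = Pow(4, 2) = 16)
Function('M')(D, U) = Mul(Rational(1, 2), Pow(D, -1)) (Function('M')(D, U) = Pow(Mul(2, D), -1) = Mul(Rational(1, 2), Pow(D, -1)))
Function('N')(l) = Mul(Rational(-1, 3), l, Add(-30, Mul(5, l))) (Function('N')(l) = Mul(Rational(-1, 3), Mul(Mul(5, Add(l, -6)), l)) = Mul(Rational(-1, 3), Mul(Mul(5, Add(-6, l)), l)) = Mul(Rational(-1, 3), Mul(Add(-30, Mul(5, l)), l)) = Mul(Rational(-1, 3), Mul(l, Add(-30, Mul(5, l)))) = Mul(Rational(-1, 3), l, Add(-30, Mul(5, l))))
Add(Function('N')(176), Mul(-1, Function('M')(-58, u))) = Add(Mul(Rational(5, 3), 176, Add(6, Mul(-1, 176))), Mul(-1, Mul(Rational(1, 2), Pow(-58, -1)))) = Add(Mul(Rational(5, 3), 176, Add(6, -176)), Mul(-1, Mul(Rational(1, 2), Rational(-1, 58)))) = Add(Mul(Rational(5, 3), 176, -170), Mul(-1, Rational(-1, 116))) = Add(Rational(-149600, 3), Rational(1, 116)) = Rational(-17353597, 348)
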